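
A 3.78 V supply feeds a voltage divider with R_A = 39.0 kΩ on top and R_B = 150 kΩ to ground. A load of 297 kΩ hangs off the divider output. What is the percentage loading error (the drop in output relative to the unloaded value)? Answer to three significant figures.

Unloaded V = 3.78 × 150/189.0 = 3.0000 V.
Loaded: R_B‖R_L = 99.66 kΩ, giving V = 3.78 × 99.66/138.7 = 2.7169 V.
Drop = (3.0000 − 2.7169) / 3.0000 = 9.44 %.

9.44 %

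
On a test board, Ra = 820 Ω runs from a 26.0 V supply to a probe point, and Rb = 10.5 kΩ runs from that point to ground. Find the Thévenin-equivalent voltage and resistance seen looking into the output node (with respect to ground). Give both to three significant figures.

V_th = 24.1 V, R_th = 761 Ω

V_th is the open-circuit tap voltage: 26.0 × 10500/(820 + 10500) = 24.1 V.
With the supply zeroed, Ra and Rb appear in parallel from the tap: R_th = Ra‖Rb = (820 × 10500)/11320 = 761 Ω.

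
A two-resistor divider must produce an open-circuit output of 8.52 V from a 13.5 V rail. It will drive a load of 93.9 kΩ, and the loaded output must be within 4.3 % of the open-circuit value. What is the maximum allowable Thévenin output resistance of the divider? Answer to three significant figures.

R_th ≤ 4.22 kΩ

Loading drop = R_th/(R_th + R_L) ≤ 0.0430, so R_th ≤ R_L · ε/(1−ε) = 93.9 kΩ × 0.0430/0.9570 = 4.22 kΩ.
(Any R1, R2 with R2/(R1+R2) = 0.631 and R1‖R2 ≤ 4.22 kΩ will meet the spec.)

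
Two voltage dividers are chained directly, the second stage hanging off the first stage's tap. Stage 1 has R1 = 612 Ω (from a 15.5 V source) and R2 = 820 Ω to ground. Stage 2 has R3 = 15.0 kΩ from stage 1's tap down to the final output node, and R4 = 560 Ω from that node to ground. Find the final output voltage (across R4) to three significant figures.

V_out ≈ 0.312 V

Stage 2 presents R3+R4 = 15560 Ω as a load on stage 1's tap.
Stage 1's lower leg becomes R2‖(R3+R4) = 778.9 Ω, so V_mid = 15.5 × 778.9/1391 = 8.680 V.
Stage 2 is itself unloaded: V_out = V_mid × R4/(R3+R4) = 8.680 × 560/15560 = 0.312 V.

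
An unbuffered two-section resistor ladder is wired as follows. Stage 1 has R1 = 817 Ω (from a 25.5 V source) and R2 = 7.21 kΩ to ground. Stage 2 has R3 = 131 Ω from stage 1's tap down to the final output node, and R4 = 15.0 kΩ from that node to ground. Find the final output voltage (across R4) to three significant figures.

Stage 2 presents R3+R4 = 15130 Ω as a load on stage 1's tap.
Stage 1's lower leg becomes R2‖(R3+R4) = 4883 Ω, so V_mid = 25.5 × 4883/5700 = 21.85 V.
Stage 2 is itself unloaded: V_out = V_mid × R4/(R3+R4) = 21.85 × 15000/15130 = 21.7 V.

V_out ≈ 21.7 V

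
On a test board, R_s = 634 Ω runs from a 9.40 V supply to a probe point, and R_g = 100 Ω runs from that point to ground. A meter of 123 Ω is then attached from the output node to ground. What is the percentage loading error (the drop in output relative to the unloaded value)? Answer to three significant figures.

The divider's output (Thévenin) resistance is R_s‖R_g = 86.38 Ω.
Fractional drop under load = R_th/(R_th + R_L) = 86.38 / (86.38 + 123) = 0.4125.
So the output falls by 41.3 %.

41.3 %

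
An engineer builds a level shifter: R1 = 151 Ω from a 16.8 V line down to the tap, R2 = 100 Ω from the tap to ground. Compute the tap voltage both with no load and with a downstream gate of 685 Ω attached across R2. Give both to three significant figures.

Unloaded: 6.69 V; loaded: 6.15 V

Open-circuit: V = 16.8 × 100/(151 + 100) = 6.69 V.
With the load, R2 becomes R2‖R_L = 87.26 Ω, so V = 16.8 × 87.26/238.3 = 6.15 V.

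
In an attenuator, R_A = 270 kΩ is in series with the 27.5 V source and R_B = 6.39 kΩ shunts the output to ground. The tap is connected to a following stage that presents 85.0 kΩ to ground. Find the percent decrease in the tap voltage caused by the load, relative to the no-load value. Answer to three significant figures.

6.84 %

The divider's output (Thévenin) resistance is R_A‖R_B = 6.242 kΩ.
Fractional drop under load = R_th/(R_th + R_L) = 6.242 / (6.242 + 85.0) = 0.06841.
So the output falls by 6.84 %.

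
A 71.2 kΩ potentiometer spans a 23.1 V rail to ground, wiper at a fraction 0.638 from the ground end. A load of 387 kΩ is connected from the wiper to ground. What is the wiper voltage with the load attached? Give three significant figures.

The wiper splits the pot into (1−α)R = 25.77 kΩ above and αR = 45.43 kΩ below.
Lower section ‖ load = 40.65 kΩ.
V_wiper = 23.1 × 40.65/(25.77 + 40.65) = 14.1 V.

V ≈ 14.1 V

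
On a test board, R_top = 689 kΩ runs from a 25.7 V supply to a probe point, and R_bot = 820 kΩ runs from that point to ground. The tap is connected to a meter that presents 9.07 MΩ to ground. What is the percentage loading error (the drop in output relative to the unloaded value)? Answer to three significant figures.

3.96 %

The divider's output (Thévenin) resistance is R_top‖R_bot = 374.4 kΩ.
Fractional drop under load = R_th/(R_th + R_L) = 374.4 / (374.4 + 9070) = 0.03964.
So the output falls by 3.96 %.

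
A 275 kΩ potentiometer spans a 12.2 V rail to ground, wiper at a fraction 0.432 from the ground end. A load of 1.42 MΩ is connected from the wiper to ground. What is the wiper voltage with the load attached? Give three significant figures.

The wiper splits the pot into (1−α)R = 156.2 kΩ above and αR = 118.8 kΩ below.
Lower section ‖ load = 109.6 kΩ.
V_wiper = 12.2 × 109.6/(156.2 + 109.6) = 5.03 V.

V ≈ 5.03 V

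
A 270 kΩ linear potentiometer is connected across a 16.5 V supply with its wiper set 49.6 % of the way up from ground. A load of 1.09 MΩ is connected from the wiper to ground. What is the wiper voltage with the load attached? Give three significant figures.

The wiper splits the pot into (1−α)R = 136.1 kΩ above and αR = 133.9 kΩ below.
Lower section ‖ load = 119.3 kΩ.
V_wiper = 16.5 × 119.3/(136.1 + 119.3) = 7.71 V.

V ≈ 7.71 V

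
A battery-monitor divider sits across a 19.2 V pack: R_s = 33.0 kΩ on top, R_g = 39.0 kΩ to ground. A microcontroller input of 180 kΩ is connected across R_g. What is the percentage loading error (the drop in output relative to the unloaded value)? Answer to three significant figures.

Unloaded V = 19.2 × 39.0/72.00 = 10.400 V.
Loaded: R_g‖R_L = 32.05 kΩ, giving V = 19.2 × 32.05/65.05 = 9.4605 V.
Drop = (10.400 − 9.4605) / 10.400 = 9.03 %.

9.03 %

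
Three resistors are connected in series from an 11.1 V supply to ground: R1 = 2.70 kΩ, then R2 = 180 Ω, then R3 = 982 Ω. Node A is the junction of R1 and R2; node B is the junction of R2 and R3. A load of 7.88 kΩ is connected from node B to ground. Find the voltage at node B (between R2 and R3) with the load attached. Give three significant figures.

At node B, R3 is in parallel with the load: R3‖R_L = 873.2 Ω.
Below node A the resistance is R2 + (R3‖R_L) = 1053 Ω, so V_A = 11.1 × 1053/3753 = 3.115 V.
Then V_B = V_A × (R3‖R_L)/(R2 + R3‖R_L) = 3.115 × 873.2/1053 = 2.58 V.

V ≈ 2.58 V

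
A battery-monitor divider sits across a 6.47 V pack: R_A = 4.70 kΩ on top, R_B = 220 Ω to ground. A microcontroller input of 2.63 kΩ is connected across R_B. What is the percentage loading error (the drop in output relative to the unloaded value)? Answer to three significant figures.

7.40 %

The divider's output (Thévenin) resistance is R_A‖R_B = 210.2 Ω.
Fractional drop under load = R_th/(R_th + R_L) = 210.2 / (210.2 + 2630) = 0.07400.
So the output falls by 7.40 %.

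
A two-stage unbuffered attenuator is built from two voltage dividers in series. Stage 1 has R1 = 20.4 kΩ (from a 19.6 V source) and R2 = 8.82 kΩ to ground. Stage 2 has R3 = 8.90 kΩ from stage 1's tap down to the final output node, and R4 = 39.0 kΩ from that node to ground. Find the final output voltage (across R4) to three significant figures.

Stage 2 presents R3+R4 = 47.90 kΩ as a load on stage 1's tap.
Stage 1's lower leg becomes R2‖(R3+R4) = 7.448 kΩ, so V_mid = 19.6 × 7.448/27.85 = 5.242 V.
Stage 2 is itself unloaded: V_out = V_mid × R4/(R3+R4) = 5.242 × 39.0/47.90 = 4.27 V.

V_out ≈ 4.27 V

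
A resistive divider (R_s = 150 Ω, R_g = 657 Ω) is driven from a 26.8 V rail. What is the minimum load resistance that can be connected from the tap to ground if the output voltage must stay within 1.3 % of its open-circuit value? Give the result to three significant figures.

Output resistance R_th = R_s‖R_g = (150 × 657)/807.0 = 122.1 Ω.
The fractional drop is R_th/(R_th + R_L); requiring this ≤ 0.0130 gives R_L ≥ R_th(1/0.0130 − 1) = 122.1 × 75.92 = 9.27 kΩ.

R_L(min) ≈ 9.27 kΩ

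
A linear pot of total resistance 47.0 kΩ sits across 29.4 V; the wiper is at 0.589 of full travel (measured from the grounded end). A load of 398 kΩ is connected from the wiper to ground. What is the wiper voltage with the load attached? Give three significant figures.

V ≈ 16.8 V

The wiper splits the pot into (1−α)R = 19.32 kΩ above and αR = 27.68 kΩ below.
Lower section ‖ load = 25.88 kΩ.
V_wiper = 29.4 × 25.88/(19.32 + 25.88) = 16.8 V.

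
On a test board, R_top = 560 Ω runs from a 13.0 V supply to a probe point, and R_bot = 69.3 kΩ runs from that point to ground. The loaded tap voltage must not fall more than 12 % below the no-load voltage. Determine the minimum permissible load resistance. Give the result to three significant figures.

R_L(min) ≈ 4.07 kΩ

Output resistance R_th = R_top‖R_bot = (560 × 69300)/69860 = 555.5 Ω.
The fractional drop is R_th/(R_th + R_L); requiring this ≤ 0.120 gives R_L ≥ R_th(1/0.120 − 1) = 555.5 × 7.333 = 4.07 kΩ.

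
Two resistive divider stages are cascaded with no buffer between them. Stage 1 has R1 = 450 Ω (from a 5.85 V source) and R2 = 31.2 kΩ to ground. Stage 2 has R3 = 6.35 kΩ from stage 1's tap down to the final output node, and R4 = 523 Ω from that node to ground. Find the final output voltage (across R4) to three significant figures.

Stage 2 presents R3+R4 = 6873 Ω as a load on stage 1's tap.
Stage 1's lower leg becomes R2‖(R3+R4) = 5632 Ω, so V_mid = 5.85 × 5632/6082 = 5.417 V.
Stage 2 is itself unloaded: V_out = V_mid × R4/(R3+R4) = 5.417 × 523/6873 = 0.412 V.

V_out ≈ 0.412 V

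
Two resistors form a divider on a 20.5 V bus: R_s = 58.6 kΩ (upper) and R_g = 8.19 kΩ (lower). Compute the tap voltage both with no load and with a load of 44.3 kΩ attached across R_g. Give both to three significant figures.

Unloaded: 2.51 V; loaded: 2.16 V

Open-circuit: V = 20.5 × 8.19/(58.6 + 8.19) = 2.51 V.
With the load, R_g becomes R_g‖R_L = 6.912 kΩ, so V = 20.5 × 6.912/65.51 = 2.16 V.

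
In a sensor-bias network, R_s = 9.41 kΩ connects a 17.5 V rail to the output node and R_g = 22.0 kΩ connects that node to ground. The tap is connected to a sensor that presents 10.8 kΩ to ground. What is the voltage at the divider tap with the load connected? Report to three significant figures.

V_out ≈ 7.61 V

The load sits in parallel with R_g: R_g‖R_L = (22.0 × 10.8) / (22.0 + 10.8) = 7.244 kΩ.
V_out = 17.5 × 7.244 / (9.41 + 7.244) = 17.5 × 7.244/16.65 = 7.61 V.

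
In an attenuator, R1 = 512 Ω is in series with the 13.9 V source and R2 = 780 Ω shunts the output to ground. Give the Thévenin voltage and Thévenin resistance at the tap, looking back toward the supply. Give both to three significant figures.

V_th = 8.39 V, R_th = 309 Ω

V_th is the open-circuit tap voltage: 13.9 × 780/(512 + 780) = 8.39 V.
With the supply zeroed, R1 and R2 appear in parallel from the tap: R_th = R1‖R2 = (512 × 780)/1292 = 309 Ω.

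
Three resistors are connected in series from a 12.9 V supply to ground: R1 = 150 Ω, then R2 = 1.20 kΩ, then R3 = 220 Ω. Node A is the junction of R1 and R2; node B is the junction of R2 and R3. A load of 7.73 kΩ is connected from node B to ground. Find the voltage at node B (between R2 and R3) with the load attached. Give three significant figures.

At node B, R3 is in parallel with the load: R3‖R_L = 213.9 Ω.
Below node A the resistance is R2 + (R3‖R_L) = 1414 Ω, so V_A = 12.9 × 1414/1564 = 11.66 V.
Then V_B = V_A × (R3‖R_L)/(R2 + R3‖R_L) = 11.66 × 213.9/1414 = 1.76 V.

V ≈ 1.76 V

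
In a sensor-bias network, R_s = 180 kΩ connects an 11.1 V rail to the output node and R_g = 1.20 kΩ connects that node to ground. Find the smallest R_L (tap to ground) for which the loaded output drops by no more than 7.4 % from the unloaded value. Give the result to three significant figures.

Output resistance R_th = R_s‖R_g = (180 × 1.20)/181.2 = 1.192 kΩ.
The fractional drop is R_th/(R_th + R_L); requiring this ≤ 0.0740 gives R_L ≥ R_th(1/0.0740 − 1) = 1.192 × 12.51 = 14.9 kΩ.

R_L(min) ≈ 14.9 kΩ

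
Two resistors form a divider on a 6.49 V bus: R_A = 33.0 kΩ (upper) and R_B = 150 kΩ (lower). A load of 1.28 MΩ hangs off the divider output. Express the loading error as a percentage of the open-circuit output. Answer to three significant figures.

2.07 %

The divider's output (Thévenin) resistance is R_A‖R_B = 27.05 kΩ.
Fractional drop under load = R_th/(R_th + R_L) = 27.05 / (27.05 + 1280) = 0.02069.
So the output falls by 2.07 %.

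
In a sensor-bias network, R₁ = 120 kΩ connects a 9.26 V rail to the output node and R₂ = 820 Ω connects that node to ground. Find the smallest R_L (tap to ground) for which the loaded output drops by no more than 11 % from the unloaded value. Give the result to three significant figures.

Output resistance R_th = R₁‖R₂ = (120000 × 820)/120800 = 814.4 Ω.
The fractional drop is R_th/(R_th + R_L); requiring this ≤ 0.110 gives R_L ≥ R_th(1/0.110 − 1) = 814.4 × 8.091 = 6.59 kΩ.

R_L(min) ≈ 6.59 kΩ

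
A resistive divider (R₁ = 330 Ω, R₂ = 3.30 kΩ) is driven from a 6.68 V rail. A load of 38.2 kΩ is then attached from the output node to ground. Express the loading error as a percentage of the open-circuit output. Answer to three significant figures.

0.779 %

The divider's output (Thévenin) resistance is R₁‖R₂ = 300.0 Ω.
Fractional drop under load = R_th/(R_th + R_L) = 300.0 / (300.0 + 38200) = 0.007792.
So the output falls by 0.779 %.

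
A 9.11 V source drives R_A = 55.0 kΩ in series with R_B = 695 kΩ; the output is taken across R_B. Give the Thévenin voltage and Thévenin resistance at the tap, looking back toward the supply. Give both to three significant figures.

V_th is the open-circuit tap voltage: 9.11 × 695/(55.0 + 695) = 8.44 V.
With the supply zeroed, R_A and R_B appear in parallel from the tap: R_th = R_A‖R_B = (55.0 × 695)/750.0 = 51.0 kΩ.

V_th = 8.44 V, R_th = 51.0 kΩ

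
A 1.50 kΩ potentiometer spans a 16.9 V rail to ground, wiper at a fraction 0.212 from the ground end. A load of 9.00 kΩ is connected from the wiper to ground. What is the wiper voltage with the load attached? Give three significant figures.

V ≈ 3.49 V

The wiper splits the pot into (1−α)R = 1182 Ω above and αR = 318.0 Ω below.
Lower section ‖ load = 307.1 Ω.
V_wiper = 16.9 × 307.1/(1182 + 307.1) = 3.49 V.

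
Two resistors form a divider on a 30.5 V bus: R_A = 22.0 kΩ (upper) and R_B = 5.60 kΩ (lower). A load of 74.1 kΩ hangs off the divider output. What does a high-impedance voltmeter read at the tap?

The load sits in parallel with R_B: R_B‖R_L = (5.60 × 74.1) / (5.60 + 74.1) = 5.207 kΩ.
V_out = 30.5 × 5.207 / (22.0 + 5.207) = 30.5 × 5.207/27.21 = 5.84 V.

V_out ≈ 5.84 V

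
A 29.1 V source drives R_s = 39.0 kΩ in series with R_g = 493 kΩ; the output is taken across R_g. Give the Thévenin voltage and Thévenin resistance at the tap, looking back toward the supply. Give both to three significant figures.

V_th is the open-circuit tap voltage: 29.1 × 493/(39.0 + 493) = 27.0 V.
With the supply zeroed, R_s and R_g appear in parallel from the tap: R_th = R_s‖R_g = (39.0 × 493)/532.0 = 36.1 kΩ.

V_th = 27.0 V, R_th = 36.1 kΩ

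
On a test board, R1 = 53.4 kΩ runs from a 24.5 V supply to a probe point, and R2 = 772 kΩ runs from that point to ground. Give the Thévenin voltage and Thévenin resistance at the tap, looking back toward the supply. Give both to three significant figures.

V_th is the open-circuit tap voltage: 24.5 × 772/(53.4 + 772) = 22.9 V.
With the supply zeroed, R1 and R2 appear in parallel from the tap: R_th = R1‖R2 = (53.4 × 772)/825.4 = 49.9 kΩ.

V_th = 22.9 V, R_th = 49.9 kΩ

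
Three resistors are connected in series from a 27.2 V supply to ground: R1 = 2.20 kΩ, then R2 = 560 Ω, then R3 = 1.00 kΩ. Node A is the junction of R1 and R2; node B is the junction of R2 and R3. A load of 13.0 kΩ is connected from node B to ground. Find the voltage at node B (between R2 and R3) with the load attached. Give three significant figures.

At node B, R3 is in parallel with the load: R3‖R_L = 928.6 Ω.
Below node A the resistance is R2 + (R3‖R_L) = 1489 Ω, so V_A = 27.2 × 1489/3689 = 10.98 V.
Then V_B = V_A × (R3‖R_L)/(R2 + R3‖R_L) = 10.98 × 928.6/1489 = 6.85 V.

V ≈ 6.85 V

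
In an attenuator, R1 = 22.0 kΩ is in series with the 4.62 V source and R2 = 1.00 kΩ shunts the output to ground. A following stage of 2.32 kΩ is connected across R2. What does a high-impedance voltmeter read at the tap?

The load sits in parallel with R2: R2‖R_L = (1.00 × 2.32) / (1.00 + 2.32) = 0.6988 kΩ.
V_out = 4.62 × 0.6988 / (22.0 + 0.6988) = 4.62 × 0.6988/22.70 = 0.142 V.
(Unloaded it would have been 0.201 V.)

V_out ≈ 0.142 V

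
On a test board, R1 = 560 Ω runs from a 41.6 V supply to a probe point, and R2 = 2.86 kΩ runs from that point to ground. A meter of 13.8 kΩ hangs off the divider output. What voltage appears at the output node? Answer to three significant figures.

The load sits in parallel with R2: R2‖R_L = (2860 × 13800) / (2860 + 13800) = 2369 Ω.
V_out = 41.6 × 2369 / (560 + 2369) = 41.6 × 2369/2929 = 33.6 V.
(Unloaded it would have been 34.8 V.)

V_out ≈ 33.6 V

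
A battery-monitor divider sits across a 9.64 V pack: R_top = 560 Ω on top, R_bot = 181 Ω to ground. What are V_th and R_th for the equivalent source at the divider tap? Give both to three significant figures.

V_th is the open-circuit tap voltage: 9.64 × 181/(560 + 181) = 2.35 V.
With the supply zeroed, R_top and R_bot appear in parallel from the tap: R_th = R_top‖R_bot = (560 × 181)/741.0 = 137 Ω.

V_th = 2.35 V, R_th = 137 Ω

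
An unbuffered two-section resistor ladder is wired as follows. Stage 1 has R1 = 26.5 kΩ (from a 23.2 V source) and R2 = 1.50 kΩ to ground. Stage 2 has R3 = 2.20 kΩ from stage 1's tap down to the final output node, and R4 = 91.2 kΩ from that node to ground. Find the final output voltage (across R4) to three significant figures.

Stage 2 presents R3+R4 = 93.40 kΩ as a load on stage 1's tap.
Stage 1's lower leg becomes R2‖(R3+R4) = 1.476 kΩ, so V_mid = 23.2 × 1.476/27.98 = 1.224 V.
Stage 2 is itself unloaded: V_out = V_mid × R4/(R3+R4) = 1.224 × 91.2/93.40 = 1.20 V.

V_out ≈ 1.20 V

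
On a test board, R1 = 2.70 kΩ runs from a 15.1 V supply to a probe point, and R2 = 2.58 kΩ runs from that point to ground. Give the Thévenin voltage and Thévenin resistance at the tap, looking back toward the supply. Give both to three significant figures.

V_th = 7.38 V, R_th = 1.32 kΩ

V_th is the open-circuit tap voltage: 15.1 × 2.58/(2.70 + 2.58) = 7.38 V.
With the supply zeroed, R1 and R2 appear in parallel from the tap: R_th = R1‖R2 = (2.70 × 2.58)/5.280 = 1.32 kΩ.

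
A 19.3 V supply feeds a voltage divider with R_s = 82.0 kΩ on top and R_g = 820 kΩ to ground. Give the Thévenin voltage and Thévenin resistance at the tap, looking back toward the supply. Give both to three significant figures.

V_th = 17.5 V, R_th = 74.5 kΩ

V_th is the open-circuit tap voltage: 19.3 × 820/(82.0 + 820) = 17.5 V.
With the supply zeroed, R_s and R_g appear in parallel from the tap: R_th = R_s‖R_g = (82.0 × 820)/902.0 = 74.5 kΩ.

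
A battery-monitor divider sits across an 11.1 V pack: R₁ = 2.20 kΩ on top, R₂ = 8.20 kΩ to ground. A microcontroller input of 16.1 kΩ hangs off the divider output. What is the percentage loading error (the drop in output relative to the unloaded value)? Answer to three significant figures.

9.73 %

The divider's output (Thévenin) resistance is R₁‖R₂ = 1.735 kΩ.
Fractional drop under load = R_th/(R_th + R_L) = 1.735 / (1.735 + 16.1) = 0.09726.
So the output falls by 9.73 %.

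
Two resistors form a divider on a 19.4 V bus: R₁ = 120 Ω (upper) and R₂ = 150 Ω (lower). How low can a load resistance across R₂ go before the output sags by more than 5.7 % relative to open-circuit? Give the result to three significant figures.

Output resistance R_th = R₁‖R₂ = (120 × 150)/270.0 = 66.67 Ω.
The fractional drop is R_th/(R_th + R_L); requiring this ≤ 0.0570 gives R_L ≥ R_th(1/0.0570 − 1) = 66.67 × 16.54 = 1.10 kΩ.

R_L(min) ≈ 1.10 kΩ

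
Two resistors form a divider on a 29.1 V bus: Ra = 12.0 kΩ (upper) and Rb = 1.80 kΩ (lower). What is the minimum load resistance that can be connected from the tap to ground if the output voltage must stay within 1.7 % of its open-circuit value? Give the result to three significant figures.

Output resistance R_th = Ra‖Rb = (12.0 × 1.80)/13.80 = 1.565 kΩ.
The fractional drop is R_th/(R_th + R_L); requiring this ≤ 0.0170 gives R_L ≥ R_th(1/0.0170 − 1) = 1.565 × 57.82 = 90.5 kΩ.

R_L(min) ≈ 90.5 kΩ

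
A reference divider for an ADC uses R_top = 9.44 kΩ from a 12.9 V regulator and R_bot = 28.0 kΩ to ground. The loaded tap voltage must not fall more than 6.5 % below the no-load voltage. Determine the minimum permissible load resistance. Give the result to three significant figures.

Output resistance R_th = R_top‖R_bot = (9.44 × 28.0)/37.44 = 7.060 kΩ.
The fractional drop is R_th/(R_th + R_L); requiring this ≤ 0.0650 gives R_L ≥ R_th(1/0.0650 − 1) = 7.060 × 14.38 = 102 kΩ.

R_L(min) ≈ 102 kΩ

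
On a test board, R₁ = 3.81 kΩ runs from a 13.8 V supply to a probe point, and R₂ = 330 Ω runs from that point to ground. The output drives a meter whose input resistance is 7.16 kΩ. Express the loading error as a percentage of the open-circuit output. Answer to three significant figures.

The divider's output (Thévenin) resistance is R₁‖R₂ = 303.7 Ω.
Fractional drop under load = R_th/(R_th + R_L) = 303.7 / (303.7 + 7160) = 0.04069.
So the output falls by 4.07 %.

4.07 %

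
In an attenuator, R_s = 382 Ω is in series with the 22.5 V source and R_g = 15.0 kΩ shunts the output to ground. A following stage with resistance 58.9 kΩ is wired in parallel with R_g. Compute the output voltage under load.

V_out ≈ 21.8 V

The load sits in parallel with R_g: R_g‖R_L = (15000 × 58900) / (15000 + 58900) = 11960 Ω.
V_out = 22.5 × 11960 / (382 + 11960) = 22.5 × 11960/12340 = 21.8 V.
(Unloaded it would have been 21.9 V.)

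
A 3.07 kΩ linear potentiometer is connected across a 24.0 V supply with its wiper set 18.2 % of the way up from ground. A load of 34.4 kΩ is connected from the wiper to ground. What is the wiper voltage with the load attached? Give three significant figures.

The wiper splits the pot into (1−α)R = 2511 Ω above and αR = 558.7 Ω below.
Lower section ‖ load = 549.8 Ω.
V_wiper = 24.0 × 549.8/(2511 + 549.8) = 4.31 V.

V ≈ 4.31 V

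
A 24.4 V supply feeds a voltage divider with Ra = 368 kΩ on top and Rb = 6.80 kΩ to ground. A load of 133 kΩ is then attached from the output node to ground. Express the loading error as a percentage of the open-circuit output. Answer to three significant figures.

4.78 %

The divider's output (Thévenin) resistance is Ra‖Rb = 6.677 kΩ.
Fractional drop under load = R_th/(R_th + R_L) = 6.677 / (6.677 + 133) = 0.04780.
So the output falls by 4.78 %.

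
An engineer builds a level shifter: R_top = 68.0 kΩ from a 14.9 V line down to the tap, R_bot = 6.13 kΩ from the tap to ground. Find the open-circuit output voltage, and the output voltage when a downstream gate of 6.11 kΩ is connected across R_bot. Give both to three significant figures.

Unloaded: 1.23 V; loaded: 0.642 V

Open-circuit: V = 14.9 × 6.13/(68.0 + 6.13) = 1.23 V.
With the load, R_bot becomes R_bot‖R_L = 3.060 kΩ, so V = 14.9 × 3.060/71.06 = 0.642 V.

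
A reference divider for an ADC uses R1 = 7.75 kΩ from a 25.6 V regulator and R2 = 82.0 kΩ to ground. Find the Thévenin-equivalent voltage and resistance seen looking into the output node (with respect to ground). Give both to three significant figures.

V_th is the open-circuit tap voltage: 25.6 × 82.0/(7.75 + 82.0) = 23.4 V.
With the supply zeroed, R1 and R2 appear in parallel from the tap: R_th = R1‖R2 = (7.75 × 82.0)/89.75 = 7.08 kΩ.

V_th = 23.4 V, R_th = 7.08 kΩ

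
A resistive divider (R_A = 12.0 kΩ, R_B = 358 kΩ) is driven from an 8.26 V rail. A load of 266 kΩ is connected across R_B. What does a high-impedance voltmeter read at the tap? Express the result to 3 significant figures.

The load sits in parallel with R_B: R_B‖R_L = (358 × 266) / (358 + 266) = 152.6 kΩ.
V_out = 8.26 × 152.6 / (12.0 + 152.6) = 8.26 × 152.6/164.6 = 7.66 V.

V_out ≈ 7.66 V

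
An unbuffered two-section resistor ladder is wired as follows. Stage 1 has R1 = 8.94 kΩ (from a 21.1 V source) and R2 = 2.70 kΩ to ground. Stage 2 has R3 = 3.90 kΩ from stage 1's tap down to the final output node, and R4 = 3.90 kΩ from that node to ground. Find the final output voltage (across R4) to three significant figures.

Stage 2 presents R3+R4 = 7.800 kΩ as a load on stage 1's tap.
Stage 1's lower leg becomes R2‖(R3+R4) = 2.006 kΩ, so V_mid = 21.1 × 2.006/10.95 = 3.866 V.
Stage 2 is itself unloaded: V_out = V_mid × R4/(R3+R4) = 3.866 × 3.90/7.800 = 1.93 V.

V_out ≈ 1.93 V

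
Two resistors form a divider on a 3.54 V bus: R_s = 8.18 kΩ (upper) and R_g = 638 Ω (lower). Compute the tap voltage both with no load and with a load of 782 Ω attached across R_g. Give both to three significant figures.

Unloaded: 0.256 V; loaded: 0.146 V

Open-circuit: V = 3.54 × 638/(8180 + 638) = 0.256 V.
With the load, R_g becomes R_g‖R_L = 351.3 Ω, so V = 3.54 × 351.3/8531 = 0.146 V.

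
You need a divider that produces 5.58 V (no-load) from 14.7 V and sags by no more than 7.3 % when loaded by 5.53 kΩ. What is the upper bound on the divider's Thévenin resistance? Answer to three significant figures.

R_th ≤ 435 Ω

Loading drop = R_th/(R_th + R_L) ≤ 0.0730, so R_th ≤ R_L · ε/(1−ε) = 5.53 kΩ × 0.0730/0.9270 = 435 Ω.
(Any R1, R2 with R2/(R1+R2) = 0.380 and R1‖R2 ≤ 435 Ω will meet the spec.)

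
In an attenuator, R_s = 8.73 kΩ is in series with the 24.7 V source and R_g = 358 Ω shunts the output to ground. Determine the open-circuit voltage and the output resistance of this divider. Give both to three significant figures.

V_th is the open-circuit tap voltage: 24.7 × 358/(8730 + 358) = 0.973 V.
With the supply zeroed, R_s and R_g appear in parallel from the tap: R_th = R_s‖R_g = (8730 × 358)/9088 = 344 Ω.

V_th = 0.973 V, R_th = 344 Ω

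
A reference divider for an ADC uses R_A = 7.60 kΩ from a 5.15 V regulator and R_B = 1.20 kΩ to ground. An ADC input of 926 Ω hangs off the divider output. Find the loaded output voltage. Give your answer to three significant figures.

V_out ≈ 0.331 V

The load sits in parallel with R_B: R_B‖R_L = (1200 × 926) / (1200 + 926) = 522.7 Ω.
V_out = 5.15 × 522.7 / (7600 + 522.7) = 5.15 × 522.7/8123 = 0.331 V.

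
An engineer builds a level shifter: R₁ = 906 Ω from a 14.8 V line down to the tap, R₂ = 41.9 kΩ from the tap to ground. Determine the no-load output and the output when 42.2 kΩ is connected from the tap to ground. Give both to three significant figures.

Open-circuit: V = 14.8 × 41900/(906 + 41900) = 14.5 V.
With the load, R₂ becomes R₂‖R_L = 21020 Ω, so V = 14.8 × 21020/21930 = 14.2 V.

Unloaded: 14.5 V; loaded: 14.2 V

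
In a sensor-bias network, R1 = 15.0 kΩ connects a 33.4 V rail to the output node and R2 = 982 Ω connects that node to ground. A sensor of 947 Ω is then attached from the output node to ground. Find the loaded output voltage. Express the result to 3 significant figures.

The load sits in parallel with R2: R2‖R_L = (982 × 947) / (982 + 947) = 482.1 Ω.
V_out = 33.4 × 482.1 / (15000 + 482.1) = 33.4 × 482.1/15480 = 1.04 V.

V_out ≈ 1.04 V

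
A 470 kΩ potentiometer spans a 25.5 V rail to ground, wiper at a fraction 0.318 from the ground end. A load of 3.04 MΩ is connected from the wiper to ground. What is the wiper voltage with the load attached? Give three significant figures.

The wiper splits the pot into (1−α)R = 320.5 kΩ above and αR = 149.5 kΩ below.
Lower section ‖ load = 142.5 kΩ.
V_wiper = 25.5 × 142.5/(320.5 + 142.5) = 7.85 V.

V ≈ 7.85 V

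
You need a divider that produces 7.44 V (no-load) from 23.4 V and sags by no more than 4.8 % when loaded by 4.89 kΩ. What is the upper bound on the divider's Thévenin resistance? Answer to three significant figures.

R_th ≤ 247 Ω

Loading drop = R_th/(R_th + R_L) ≤ 0.0480, so R_th ≤ R_L · ε/(1−ε) = 4.89 kΩ × 0.0480/0.9520 = 247 Ω.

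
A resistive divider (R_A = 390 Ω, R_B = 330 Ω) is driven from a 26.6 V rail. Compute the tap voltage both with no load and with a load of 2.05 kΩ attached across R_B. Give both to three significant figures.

Unloaded: 12.2 V; loaded: 11.2 V

Open-circuit: V = 26.6 × 330/(390 + 330) = 12.2 V.
With the load, R_B becomes R_B‖R_L = 284.2 Ω, so V = 26.6 × 284.2/674.2 = 11.2 V.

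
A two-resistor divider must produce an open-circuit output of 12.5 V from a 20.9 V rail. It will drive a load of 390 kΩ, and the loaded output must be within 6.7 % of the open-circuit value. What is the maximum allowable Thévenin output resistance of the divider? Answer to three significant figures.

Loading drop = R_th/(R_th + R_L) ≤ 0.0670, so R_th ≤ R_L · ε/(1−ε) = 390 kΩ × 0.0670/0.9330 = 28.0 kΩ.
(Any R1, R2 with R2/(R1+R2) = 0.598 and R1‖R2 ≤ 28.0 kΩ will meet the spec.)

R_th ≤ 28.0 kΩ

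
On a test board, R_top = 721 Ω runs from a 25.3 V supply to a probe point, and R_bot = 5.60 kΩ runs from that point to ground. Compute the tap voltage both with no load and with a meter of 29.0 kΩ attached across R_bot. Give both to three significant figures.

Unloaded: 22.4 V; loaded: 21.9 V

Open-circuit: V = 25.3 × 5600/(721 + 5600) = 22.4 V.
With the load, R_bot becomes R_bot‖R_L = 4694 Ω, so V = 25.3 × 4694/5415 = 21.9 V.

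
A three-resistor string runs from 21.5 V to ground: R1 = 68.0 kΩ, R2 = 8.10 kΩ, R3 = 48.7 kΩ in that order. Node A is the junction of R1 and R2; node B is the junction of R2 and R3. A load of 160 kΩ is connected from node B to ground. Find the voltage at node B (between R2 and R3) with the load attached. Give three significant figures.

At node B, R3 is in parallel with the load: R3‖R_L = 37.34 kΩ.
Below node A the resistance is R2 + (R3‖R_L) = 45.44 kΩ, so V_A = 21.5 × 45.44/113.4 = 8.612 V.
Then V_B = V_A × (R3‖R_L)/(R2 + R3‖R_L) = 8.612 × 37.34/45.44 = 7.08 V.

V ≈ 7.08 V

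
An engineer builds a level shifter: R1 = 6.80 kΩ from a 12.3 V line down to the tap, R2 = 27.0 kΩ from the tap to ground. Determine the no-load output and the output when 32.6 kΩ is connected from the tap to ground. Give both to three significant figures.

Unloaded: 9.83 V; loaded: 8.42 V

Open-circuit: V = 12.3 × 27.0/(6.80 + 27.0) = 9.83 V.
With the load, R2 becomes R2‖R_L = 14.77 kΩ, so V = 12.3 × 14.77/21.57 = 8.42 V.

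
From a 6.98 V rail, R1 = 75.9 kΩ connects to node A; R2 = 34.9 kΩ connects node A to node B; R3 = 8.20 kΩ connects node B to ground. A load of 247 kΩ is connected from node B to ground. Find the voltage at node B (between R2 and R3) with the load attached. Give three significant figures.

V ≈ 0.467 V

At node B, R3 is in parallel with the load: R3‖R_L = 7.937 kΩ.
Below node A the resistance is R2 + (R3‖R_L) = 42.84 kΩ, so V_A = 6.98 × 42.84/118.7 = 2.518 V.
Then V_B = V_A × (R3‖R_L)/(R2 + R3‖R_L) = 2.518 × 7.937/42.84 = 0.467 V.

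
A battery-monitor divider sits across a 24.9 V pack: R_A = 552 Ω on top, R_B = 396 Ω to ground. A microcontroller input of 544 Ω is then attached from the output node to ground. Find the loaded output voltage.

V_out ≈ 7.30 V

The load sits in parallel with R_B: R_B‖R_L = (396 × 544) / (396 + 544) = 229.2 Ω.
V_out = 24.9 × 229.2 / (552 + 229.2) = 24.9 × 229.2/781.2 = 7.30 V.
(Unloaded it would have been 10.4 V.)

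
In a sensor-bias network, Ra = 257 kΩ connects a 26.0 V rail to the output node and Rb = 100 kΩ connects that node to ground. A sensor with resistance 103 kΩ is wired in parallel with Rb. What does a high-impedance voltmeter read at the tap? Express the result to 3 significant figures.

The load sits in parallel with Rb: Rb‖R_L = (100 × 103) / (100 + 103) = 50.74 kΩ.
V_out = 26.0 × 50.74 / (257 + 50.74) = 26.0 × 50.74/307.7 = 4.29 V.

V_out ≈ 4.29 V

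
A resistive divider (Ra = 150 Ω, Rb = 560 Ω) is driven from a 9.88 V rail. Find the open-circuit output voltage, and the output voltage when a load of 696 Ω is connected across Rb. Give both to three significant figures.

Unloaded: 7.79 V; loaded: 6.66 V

Open-circuit: V = 9.88 × 560/(150 + 560) = 7.79 V.
With the load, Rb becomes Rb‖R_L = 310.3 Ω, so V = 9.88 × 310.3/460.3 = 6.66 V.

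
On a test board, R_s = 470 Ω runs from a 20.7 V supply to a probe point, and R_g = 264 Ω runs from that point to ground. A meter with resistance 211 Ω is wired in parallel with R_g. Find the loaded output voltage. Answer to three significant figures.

V_out ≈ 4.13 V

The load sits in parallel with R_g: R_g‖R_L = (264 × 211) / (264 + 211) = 117.3 Ω.
V_out = 20.7 × 117.3 / (470 + 117.3) = 20.7 × 117.3/587.3 = 4.13 V.
(Unloaded it would have been 7.45 V.)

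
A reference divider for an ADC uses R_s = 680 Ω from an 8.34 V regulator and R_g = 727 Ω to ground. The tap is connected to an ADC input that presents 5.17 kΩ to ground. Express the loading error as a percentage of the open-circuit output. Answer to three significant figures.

6.36 %

The divider's output (Thévenin) resistance is R_s‖R_g = 351.4 Ω.
Fractional drop under load = R_th/(R_th + R_L) = 351.4 / (351.4 + 5170) = 0.06364.
So the output falls by 6.36 %.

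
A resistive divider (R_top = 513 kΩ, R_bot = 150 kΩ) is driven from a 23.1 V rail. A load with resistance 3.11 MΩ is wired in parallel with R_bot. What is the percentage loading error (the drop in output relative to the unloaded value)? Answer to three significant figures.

The divider's output (Thévenin) resistance is R_top‖R_bot = 116.1 kΩ.
Fractional drop under load = R_th/(R_th + R_L) = 116.1 / (116.1 + 3110) = 0.03598.
So the output falls by 3.60 %.

3.60 %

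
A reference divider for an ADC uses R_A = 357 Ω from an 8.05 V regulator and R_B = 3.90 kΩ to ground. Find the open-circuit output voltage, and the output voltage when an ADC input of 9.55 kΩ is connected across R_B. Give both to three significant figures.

Open-circuit: V = 8.05 × 3900/(357 + 3900) = 7.37 V.
With the load, R_B becomes R_B‖R_L = 2769 Ω, so V = 8.05 × 2769/3126 = 7.13 V.

Unloaded: 7.37 V; loaded: 7.13 V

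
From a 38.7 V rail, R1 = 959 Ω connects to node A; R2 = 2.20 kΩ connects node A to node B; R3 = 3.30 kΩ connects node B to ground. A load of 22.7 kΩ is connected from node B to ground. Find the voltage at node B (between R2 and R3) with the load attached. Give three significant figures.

At node B, R3 is in parallel with the load: R3‖R_L = 2881 Ω.
Below node A the resistance is R2 + (R3‖R_L) = 5081 Ω, so V_A = 38.7 × 5081/6040 = 32.56 V.
Then V_B = V_A × (R3‖R_L)/(R2 + R3‖R_L) = 32.56 × 2881/5081 = 18.5 V.

V ≈ 18.5 V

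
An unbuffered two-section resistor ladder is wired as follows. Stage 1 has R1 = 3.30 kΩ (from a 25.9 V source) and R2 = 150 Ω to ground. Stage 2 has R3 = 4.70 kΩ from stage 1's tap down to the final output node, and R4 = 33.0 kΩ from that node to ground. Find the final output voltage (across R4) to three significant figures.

V_out ≈ 0.982 V

Stage 2 presents R3+R4 = 37700 Ω as a load on stage 1's tap.
Stage 1's lower leg becomes R2‖(R3+R4) = 149.4 Ω, so V_mid = 25.9 × 149.4/3449 = 1.122 V.
Stage 2 is itself unloaded: V_out = V_mid × R4/(R3+R4) = 1.122 × 33000/37700 = 0.982 V.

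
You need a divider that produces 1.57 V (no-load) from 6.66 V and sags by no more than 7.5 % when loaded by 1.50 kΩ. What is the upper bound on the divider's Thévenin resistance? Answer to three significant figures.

Loading drop = R_th/(R_th + R_L) ≤ 0.0750, so R_th ≤ R_L · ε/(1−ε) = 1.50 kΩ × 0.0750/0.9250 = 122 Ω.

R_th ≤ 122 Ω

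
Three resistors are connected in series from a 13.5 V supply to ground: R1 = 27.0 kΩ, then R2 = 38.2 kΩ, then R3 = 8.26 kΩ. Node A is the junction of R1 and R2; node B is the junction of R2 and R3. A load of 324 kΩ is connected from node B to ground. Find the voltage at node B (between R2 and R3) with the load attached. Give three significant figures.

At node B, R3 is in parallel with the load: R3‖R_L = 8.055 kΩ.
Below node A the resistance is R2 + (R3‖R_L) = 46.25 kΩ, so V_A = 13.5 × 46.25/73.25 = 8.524 V.
Then V_B = V_A × (R3‖R_L)/(R2 + R3‖R_L) = 8.524 × 8.055/46.25 = 1.48 V.

V ≈ 1.48 V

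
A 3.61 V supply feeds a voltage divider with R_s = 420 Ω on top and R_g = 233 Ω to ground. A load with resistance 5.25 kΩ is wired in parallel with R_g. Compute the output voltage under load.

V_out ≈ 1.25 V

The load sits in parallel with R_g: R_g‖R_L = (233 × 5250) / (233 + 5250) = 223.1 Ω.
V_out = 3.61 × 223.1 / (420 + 223.1) = 3.61 × 223.1/643.1 = 1.25 V.
(Unloaded it would have been 1.29 V.)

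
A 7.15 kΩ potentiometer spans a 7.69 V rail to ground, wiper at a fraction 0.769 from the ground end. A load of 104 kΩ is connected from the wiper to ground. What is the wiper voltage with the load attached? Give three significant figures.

The wiper splits the pot into (1−α)R = 1.652 kΩ above and αR = 5.498 kΩ below.
Lower section ‖ load = 5.222 kΩ.
V_wiper = 7.69 × 5.222/(1.652 + 5.222) = 5.84 V.

V ≈ 5.84 V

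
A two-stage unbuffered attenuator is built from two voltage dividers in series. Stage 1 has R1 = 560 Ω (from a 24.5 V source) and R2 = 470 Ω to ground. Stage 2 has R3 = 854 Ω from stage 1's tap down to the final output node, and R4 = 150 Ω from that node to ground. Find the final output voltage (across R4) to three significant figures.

V_out ≈ 1.33 V

Stage 2 presents R3+R4 = 1004 Ω as a load on stage 1's tap.
Stage 1's lower leg becomes R2‖(R3+R4) = 320.1 Ω, so V_mid = 24.5 × 320.1/880.1 = 8.911 V.
Stage 2 is itself unloaded: V_out = V_mid × R4/(R3+R4) = 8.911 × 150/1004 = 1.33 V.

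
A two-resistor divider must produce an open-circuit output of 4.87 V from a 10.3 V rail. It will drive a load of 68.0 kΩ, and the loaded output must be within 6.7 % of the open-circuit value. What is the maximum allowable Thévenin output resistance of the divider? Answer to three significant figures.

Loading drop = R_th/(R_th + R_L) ≤ 0.0670, so R_th ≤ R_L · ε/(1−ε) = 68.0 kΩ × 0.0670/0.9330 = 4.88 kΩ.

R_th ≤ 4.88 kΩ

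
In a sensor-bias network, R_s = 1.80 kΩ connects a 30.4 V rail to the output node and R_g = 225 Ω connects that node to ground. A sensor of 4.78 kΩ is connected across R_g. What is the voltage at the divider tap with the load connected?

V_out ≈ 3.24 V

The load sits in parallel with R_g: R_g‖R_L = (225 × 4780) / (225 + 4780) = 214.9 Ω.
V_out = 30.4 × 214.9 / (1800 + 214.9) = 30.4 × 214.9/2015 = 3.24 V.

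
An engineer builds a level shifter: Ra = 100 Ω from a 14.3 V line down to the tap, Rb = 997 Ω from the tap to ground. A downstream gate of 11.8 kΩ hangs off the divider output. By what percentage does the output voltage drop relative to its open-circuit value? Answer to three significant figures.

The divider's output (Thévenin) resistance is Ra‖Rb = 90.88 Ω.
Fractional drop under load = R_th/(R_th + R_L) = 90.88 / (90.88 + 11800) = 0.007643.
So the output falls by 0.764 %.

0.764 %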